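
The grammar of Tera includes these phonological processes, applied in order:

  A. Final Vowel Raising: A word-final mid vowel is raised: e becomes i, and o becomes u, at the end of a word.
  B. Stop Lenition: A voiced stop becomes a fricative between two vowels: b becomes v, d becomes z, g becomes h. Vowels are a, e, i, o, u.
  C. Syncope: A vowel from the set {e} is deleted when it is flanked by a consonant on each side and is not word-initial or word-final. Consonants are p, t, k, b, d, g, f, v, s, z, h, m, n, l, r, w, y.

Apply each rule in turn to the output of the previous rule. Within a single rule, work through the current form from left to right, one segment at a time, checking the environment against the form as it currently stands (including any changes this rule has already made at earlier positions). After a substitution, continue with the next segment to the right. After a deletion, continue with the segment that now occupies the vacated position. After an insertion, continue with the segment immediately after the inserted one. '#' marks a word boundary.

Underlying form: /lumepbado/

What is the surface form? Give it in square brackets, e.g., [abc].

A Final Vowel Raising: [lumepbado] → [lumepbadu]
B Stop Lenition: [lumepbadu] → [lumepbazu]
C Syncope: [lumepbazu] → [lumpbazu]

[lumpbazu]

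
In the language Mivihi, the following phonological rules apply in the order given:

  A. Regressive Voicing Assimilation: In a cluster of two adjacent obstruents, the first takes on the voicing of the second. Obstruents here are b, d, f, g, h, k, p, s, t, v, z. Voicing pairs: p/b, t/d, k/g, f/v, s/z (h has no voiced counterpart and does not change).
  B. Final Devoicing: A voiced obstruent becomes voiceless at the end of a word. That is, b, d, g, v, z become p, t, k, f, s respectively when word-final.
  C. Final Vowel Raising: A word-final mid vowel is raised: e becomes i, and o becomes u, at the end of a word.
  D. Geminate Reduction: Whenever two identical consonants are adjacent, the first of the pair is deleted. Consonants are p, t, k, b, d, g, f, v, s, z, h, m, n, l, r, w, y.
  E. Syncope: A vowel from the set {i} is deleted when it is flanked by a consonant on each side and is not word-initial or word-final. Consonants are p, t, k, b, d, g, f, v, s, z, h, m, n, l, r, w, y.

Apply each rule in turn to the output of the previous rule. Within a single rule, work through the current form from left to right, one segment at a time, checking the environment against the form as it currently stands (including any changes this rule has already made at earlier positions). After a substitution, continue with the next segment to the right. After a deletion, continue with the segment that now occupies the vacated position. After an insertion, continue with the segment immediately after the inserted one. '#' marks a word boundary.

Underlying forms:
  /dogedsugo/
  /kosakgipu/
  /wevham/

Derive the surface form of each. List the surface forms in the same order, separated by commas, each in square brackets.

/dogedsugo/:
  A Regressive Voicing Assimilation: [dogedsugo] → [dogetsugo]
  B Final Devoicing: no change — [dogetsugo]
  C Final Vowel Raising: [dogetsugo] → [dogetsugu]
  D Geminate Reduction: no change — [dogetsugu]
  E Syncope: no change — [dogetsugu]
/kosakgipu/:
  A Regressive Voicing Assimilation: [kosakgipu] → [kosaggipu]
  B Final Devoicing: no change — [kosaggipu]
  C Final Vowel Raising: no change — [kosaggipu]
  D Geminate Reduction: [kosaggipu] → [kosagipu]
  E Syncope: [kosagipu] → [kosagpu]
/wevham/:
  A Regressive Voicing Assimilation: [wevham] → [wefham]
  B Final Devoicing: no change — [wefham]
  C Final Vowel Raising: no change — [wefham]
  D Geminate Reduction: no change — [wefham]
  E Syncope: no change — [wefham]

[dogetsugu], [kosagpu], [wefham]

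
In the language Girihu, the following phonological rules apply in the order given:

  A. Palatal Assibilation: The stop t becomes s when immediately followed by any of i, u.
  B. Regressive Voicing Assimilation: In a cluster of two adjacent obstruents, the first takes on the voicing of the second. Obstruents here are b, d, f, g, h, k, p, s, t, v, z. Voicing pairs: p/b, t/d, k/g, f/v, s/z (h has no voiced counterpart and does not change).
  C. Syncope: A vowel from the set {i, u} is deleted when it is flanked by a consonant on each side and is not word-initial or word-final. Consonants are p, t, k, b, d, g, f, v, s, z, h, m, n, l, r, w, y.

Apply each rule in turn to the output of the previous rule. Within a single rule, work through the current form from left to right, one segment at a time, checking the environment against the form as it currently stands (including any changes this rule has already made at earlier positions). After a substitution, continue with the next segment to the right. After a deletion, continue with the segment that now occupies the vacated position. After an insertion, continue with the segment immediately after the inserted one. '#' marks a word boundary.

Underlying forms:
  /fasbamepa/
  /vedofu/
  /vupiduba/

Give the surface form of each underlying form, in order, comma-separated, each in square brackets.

[fazbamepa], [vedofu], [vpdba]

/fasbamepa/:
  A Palatal Assibilation: no change — [fasbamepa]
  B Regressive Voicing Assimilation: [fasbamepa] → [fazbamepa]
  C Syncope: no change — [fazbamepa]
/vedofu/:
  A Palatal Assibilation: no change — [vedofu]
  B Regressive Voicing Assimilation: no change — [vedofu]
  C Syncope: no change — [vedofu]
/vupiduba/:
  A Palatal Assibilation: no change — [vupiduba]
  B Regressive Voicing Assimilation: no change — [vupiduba]
  C Syncope: [vupiduba] → [vpdba]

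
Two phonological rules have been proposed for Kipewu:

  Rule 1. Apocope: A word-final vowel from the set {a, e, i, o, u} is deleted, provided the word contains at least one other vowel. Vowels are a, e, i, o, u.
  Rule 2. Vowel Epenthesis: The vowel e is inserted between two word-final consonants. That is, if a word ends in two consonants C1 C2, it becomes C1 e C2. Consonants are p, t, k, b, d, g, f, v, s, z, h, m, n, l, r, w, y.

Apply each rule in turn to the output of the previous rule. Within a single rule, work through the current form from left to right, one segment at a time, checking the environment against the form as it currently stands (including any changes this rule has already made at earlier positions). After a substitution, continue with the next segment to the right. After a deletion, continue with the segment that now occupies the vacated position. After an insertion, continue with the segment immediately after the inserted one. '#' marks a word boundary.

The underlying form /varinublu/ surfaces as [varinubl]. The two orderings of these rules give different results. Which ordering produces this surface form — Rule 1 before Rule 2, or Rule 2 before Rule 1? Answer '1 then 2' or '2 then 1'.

2 then 1

Order 1 then 2:
  1 Apocope: [varinublu] → [varinubl]
  2 Vowel Epenthesis: [varinubl] → [varinubel]
  result: [varinubel]
Order 2 then 1:
  2 Vowel Epenthesis: no change — [varinublu]
  1 Apocope: [varinublu] → [varinubl]
  result: [varinubl]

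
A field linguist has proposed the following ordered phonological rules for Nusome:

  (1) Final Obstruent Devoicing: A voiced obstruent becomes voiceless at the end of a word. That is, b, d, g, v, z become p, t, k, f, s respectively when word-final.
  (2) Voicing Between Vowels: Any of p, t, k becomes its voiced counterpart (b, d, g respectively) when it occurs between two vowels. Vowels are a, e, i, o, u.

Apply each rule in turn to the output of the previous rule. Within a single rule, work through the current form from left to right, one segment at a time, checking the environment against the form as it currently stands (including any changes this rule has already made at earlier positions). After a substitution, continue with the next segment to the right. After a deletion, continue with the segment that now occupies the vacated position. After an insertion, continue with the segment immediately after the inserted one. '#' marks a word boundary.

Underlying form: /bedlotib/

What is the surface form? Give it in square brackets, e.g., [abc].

(1) Final Obstruent Devoicing: [bedlotib] → [bedlotip]
(2) Voicing Between Vowels: [bedlotip] → [bedlodip]

[bedlodip]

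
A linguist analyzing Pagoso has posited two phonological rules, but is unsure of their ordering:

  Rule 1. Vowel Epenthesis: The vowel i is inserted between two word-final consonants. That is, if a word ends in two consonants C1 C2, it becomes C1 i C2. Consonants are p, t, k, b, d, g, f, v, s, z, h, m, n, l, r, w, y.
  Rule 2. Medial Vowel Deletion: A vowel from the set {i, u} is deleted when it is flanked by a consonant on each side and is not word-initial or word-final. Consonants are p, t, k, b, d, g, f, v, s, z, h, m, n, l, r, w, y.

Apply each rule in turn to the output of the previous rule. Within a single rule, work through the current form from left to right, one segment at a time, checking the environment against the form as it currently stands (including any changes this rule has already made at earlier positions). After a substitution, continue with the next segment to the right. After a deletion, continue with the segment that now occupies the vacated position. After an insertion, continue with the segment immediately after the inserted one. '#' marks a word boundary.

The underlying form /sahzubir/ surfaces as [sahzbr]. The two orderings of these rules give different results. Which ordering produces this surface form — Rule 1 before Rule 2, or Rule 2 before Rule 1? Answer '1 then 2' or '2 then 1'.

Order 1 then 2:
  1 Vowel Epenthesis: no change — [sahzubir]
  2 Medial Vowel Deletion: [sahzubir] → [sahzbr]
  result: [sahzbr]
Order 2 then 1:
  2 Medial Vowel Deletion: [sahzubir] → [sahzbr]
  1 Vowel Epenthesis: [sahzbr] → [sahzbir]
  result: [sahzbir]

1 then 2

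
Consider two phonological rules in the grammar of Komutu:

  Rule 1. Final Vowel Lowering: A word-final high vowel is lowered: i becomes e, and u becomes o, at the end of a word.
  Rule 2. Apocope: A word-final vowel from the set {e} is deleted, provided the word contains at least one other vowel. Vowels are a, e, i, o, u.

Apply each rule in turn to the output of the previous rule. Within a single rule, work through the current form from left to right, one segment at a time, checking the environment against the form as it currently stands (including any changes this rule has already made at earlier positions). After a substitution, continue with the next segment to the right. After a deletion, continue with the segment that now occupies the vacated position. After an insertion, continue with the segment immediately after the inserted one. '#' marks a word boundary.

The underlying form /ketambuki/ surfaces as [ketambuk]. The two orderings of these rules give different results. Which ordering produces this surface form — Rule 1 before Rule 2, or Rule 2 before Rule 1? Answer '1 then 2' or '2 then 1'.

Order 1 then 2:
  1 Final Vowel Lowering: [ketambuki] → [ketambuke]
  2 Apocope: [ketambuke] → [ketambuk]
  result: [ketambuk]
Order 2 then 1:
  2 Apocope: no change — [ketambuki]
  1 Final Vowel Lowering: [ketambuki] → [ketambuke]
  result: [ketambuke]

1 then 2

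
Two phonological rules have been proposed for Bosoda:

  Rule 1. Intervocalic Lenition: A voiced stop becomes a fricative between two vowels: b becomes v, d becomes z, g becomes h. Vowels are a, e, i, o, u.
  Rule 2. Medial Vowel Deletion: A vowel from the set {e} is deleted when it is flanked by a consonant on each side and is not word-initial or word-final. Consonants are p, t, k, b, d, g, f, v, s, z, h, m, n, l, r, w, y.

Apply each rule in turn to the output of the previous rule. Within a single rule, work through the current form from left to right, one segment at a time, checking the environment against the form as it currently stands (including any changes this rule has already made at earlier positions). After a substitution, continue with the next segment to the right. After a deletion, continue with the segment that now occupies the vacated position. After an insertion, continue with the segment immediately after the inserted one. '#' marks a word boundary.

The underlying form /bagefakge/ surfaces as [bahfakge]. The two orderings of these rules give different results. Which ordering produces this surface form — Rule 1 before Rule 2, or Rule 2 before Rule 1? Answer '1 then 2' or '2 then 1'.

Order 1 then 2:
  1 Intervocalic Lenition: [bagefakge] → [bahefakge]
  2 Medial Vowel Deletion: [bahefakge] → [bahfakge]
  result: [bahfakge]
Order 2 then 1:
  2 Medial Vowel Deletion: [bagefakge] → [bagfakge]
  1 Intervocalic Lenition: no change — [bagfakge]
  result: [bagfakge]

1 then 2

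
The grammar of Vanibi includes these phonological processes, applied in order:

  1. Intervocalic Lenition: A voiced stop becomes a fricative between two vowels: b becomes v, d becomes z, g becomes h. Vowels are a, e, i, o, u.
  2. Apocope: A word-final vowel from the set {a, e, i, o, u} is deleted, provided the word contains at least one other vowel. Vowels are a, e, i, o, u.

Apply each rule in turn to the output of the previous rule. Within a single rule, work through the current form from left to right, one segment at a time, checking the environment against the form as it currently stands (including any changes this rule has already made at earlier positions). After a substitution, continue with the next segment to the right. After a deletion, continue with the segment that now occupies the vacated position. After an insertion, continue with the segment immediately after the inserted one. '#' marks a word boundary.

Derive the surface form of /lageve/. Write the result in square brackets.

1 Intervocalic Lenition: [lageve] → [laheve]
2 Apocope: [laheve] → [lahev]

[lahev]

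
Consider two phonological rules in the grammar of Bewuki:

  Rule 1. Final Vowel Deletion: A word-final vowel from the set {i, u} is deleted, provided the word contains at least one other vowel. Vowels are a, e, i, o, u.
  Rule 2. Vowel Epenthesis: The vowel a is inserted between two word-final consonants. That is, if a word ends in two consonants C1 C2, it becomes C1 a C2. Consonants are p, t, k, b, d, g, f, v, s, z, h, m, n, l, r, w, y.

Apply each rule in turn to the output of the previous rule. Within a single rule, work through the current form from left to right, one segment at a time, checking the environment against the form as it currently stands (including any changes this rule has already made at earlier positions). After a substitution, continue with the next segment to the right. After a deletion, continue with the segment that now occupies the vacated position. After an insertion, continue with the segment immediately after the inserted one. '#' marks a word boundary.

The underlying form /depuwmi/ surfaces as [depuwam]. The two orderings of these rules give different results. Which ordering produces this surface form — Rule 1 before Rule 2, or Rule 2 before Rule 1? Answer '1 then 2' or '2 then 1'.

Order 1 then 2:
  1 Final Vowel Deletion: [depuwmi] → [depuwm]
  2 Vowel Epenthesis: [depuwm] → [depuwam]
  result: [depuwam]
Order 2 then 1:
  2 Vowel Epenthesis: no change — [depuwmi]
  1 Final Vowel Deletion: [depuwmi] → [depuwm]
  result: [depuwm]

1 then 2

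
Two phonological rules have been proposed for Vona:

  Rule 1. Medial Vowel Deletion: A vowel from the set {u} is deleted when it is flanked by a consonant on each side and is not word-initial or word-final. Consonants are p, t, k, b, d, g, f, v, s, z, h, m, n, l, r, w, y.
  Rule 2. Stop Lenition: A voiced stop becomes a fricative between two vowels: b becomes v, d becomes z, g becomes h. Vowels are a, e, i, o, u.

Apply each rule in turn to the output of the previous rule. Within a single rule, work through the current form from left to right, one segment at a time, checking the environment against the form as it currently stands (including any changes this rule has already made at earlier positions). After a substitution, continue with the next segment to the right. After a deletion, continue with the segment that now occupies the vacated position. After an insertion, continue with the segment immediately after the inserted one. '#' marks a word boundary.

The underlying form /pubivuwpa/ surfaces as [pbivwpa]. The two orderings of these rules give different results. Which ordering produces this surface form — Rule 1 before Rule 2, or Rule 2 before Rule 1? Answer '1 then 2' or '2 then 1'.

Order 1 then 2:
  1 Medial Vowel Deletion: [pubivuwpa] → [pbivwpa]
  2 Stop Lenition: no change — [pbivwpa]
  result: [pbivwpa]
Order 2 then 1:
  2 Stop Lenition: [pubivuwpa] → [puvivuwpa]
  1 Medial Vowel Deletion: [puvivuwpa] → [pvivwpa]
  result: [pvivwpa]

1 then 2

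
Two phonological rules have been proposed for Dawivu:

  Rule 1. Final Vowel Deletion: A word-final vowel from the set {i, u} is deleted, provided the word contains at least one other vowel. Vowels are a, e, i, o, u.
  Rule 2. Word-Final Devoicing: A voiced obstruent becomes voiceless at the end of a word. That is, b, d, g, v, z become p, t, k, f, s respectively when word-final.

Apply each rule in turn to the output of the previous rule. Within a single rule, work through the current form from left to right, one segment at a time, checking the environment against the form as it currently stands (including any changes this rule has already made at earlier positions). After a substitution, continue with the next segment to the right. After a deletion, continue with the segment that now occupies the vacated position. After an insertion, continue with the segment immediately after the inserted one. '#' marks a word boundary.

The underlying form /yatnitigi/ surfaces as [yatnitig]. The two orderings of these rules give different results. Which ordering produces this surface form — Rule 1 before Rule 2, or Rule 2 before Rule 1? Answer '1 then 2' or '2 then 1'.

2 then 1

Order 1 then 2:
  1 Final Vowel Deletion: [yatnitigi] → [yatnitig]
  2 Word-Final Devoicing: [yatnitig] → [yatnitik]
  result: [yatnitik]
Order 2 then 1:
  2 Word-Final Devoicing: no change — [yatnitigi]
  1 Final Vowel Deletion: [yatnitigi] → [yatnitig]
  result: [yatnitig]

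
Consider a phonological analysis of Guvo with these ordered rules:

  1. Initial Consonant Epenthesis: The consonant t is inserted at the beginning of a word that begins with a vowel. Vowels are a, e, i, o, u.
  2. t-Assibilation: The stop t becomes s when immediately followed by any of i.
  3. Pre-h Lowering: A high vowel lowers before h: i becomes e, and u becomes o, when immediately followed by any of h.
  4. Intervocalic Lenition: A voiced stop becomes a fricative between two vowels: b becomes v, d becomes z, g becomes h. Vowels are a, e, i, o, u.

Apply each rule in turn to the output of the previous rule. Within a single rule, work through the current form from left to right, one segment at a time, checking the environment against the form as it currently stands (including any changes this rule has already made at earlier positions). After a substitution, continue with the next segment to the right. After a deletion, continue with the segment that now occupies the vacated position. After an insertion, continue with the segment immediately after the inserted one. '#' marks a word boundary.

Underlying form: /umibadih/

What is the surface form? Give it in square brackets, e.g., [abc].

[tumivazeh]

1 Initial Consonant Epenthesis: [umibadih] → [tumibadih]
2 t-Assibilation: no change — [tumibadih]
3 Pre-h Lowering: [tumibadih] → [tumibadeh]
4 Intervocalic Lenition: [tumibadeh] → [tumivazeh]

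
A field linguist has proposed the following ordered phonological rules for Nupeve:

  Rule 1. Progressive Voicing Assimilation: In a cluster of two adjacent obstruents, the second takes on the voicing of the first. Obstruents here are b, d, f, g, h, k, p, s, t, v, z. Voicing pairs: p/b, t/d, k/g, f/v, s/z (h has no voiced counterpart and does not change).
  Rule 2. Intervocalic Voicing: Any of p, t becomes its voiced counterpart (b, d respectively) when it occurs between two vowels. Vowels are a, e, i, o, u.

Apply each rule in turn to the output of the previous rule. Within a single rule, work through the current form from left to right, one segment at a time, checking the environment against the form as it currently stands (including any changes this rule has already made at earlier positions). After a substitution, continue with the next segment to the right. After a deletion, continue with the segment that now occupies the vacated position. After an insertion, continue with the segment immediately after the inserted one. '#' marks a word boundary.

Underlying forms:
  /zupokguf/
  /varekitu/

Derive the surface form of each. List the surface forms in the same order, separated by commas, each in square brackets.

[zubokkuf], [varekidu]

/zupokguf/:
  Rule 1 Progressive Voicing Assimilation: [zupokguf] → [zupokkuf]
  Rule 2 Intervocalic Voicing: [zupokkuf] → [zubokkuf]
/varekitu/:
  Rule 1 Progressive Voicing Assimilation: no change — [varekitu]
  Rule 2 Intervocalic Voicing: [varekitu] → [varekidu]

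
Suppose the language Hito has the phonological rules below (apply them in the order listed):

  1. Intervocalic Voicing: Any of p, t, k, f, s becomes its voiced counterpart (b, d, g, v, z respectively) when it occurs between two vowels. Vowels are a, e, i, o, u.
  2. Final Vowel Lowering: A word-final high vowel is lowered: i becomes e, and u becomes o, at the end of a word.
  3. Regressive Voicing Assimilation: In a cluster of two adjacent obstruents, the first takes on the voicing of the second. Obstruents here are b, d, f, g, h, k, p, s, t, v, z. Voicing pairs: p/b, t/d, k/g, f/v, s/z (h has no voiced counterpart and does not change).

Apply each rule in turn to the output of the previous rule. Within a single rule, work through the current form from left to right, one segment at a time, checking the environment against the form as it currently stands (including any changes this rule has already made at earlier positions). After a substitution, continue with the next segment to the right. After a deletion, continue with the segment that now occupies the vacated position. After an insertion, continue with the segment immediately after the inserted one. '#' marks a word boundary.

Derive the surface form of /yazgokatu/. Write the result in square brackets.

[yazgogado]

1 Intervocalic Voicing: [yazgokatu] → [yazgogadu]
2 Final Vowel Lowering: [yazgogadu] → [yazgogado]
3 Regressive Voicing Assimilation: no change — [yazgogado]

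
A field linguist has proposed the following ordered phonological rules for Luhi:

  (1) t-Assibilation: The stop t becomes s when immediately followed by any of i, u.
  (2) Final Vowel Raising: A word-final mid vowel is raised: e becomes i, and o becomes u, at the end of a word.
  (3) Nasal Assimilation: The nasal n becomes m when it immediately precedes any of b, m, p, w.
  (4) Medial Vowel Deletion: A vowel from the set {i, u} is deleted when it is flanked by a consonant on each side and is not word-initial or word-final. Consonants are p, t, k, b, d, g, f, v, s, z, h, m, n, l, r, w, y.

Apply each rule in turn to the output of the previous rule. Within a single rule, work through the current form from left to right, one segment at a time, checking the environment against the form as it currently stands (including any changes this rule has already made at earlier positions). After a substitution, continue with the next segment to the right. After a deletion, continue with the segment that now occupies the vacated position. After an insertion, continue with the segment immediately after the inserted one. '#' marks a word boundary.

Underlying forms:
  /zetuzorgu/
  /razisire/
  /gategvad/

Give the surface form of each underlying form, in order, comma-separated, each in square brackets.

[zeszorgu], [razsri], [gategvad]

/zetuzorgu/:
  (1) t-Assibilation: [zetuzorgu] → [zesuzorgu]
  (2) Final Vowel Raising: no change — [zesuzorgu]
  (3) Nasal Assimilation: no change — [zesuzorgu]
  (4) Medial Vowel Deletion: [zesuzorgu] → [zeszorgu]
/razisire/:
  (1) t-Assibilation: no change — [razisire]
  (2) Final Vowel Raising: [razisire] → [razisiri]
  (3) Nasal Assimilation: no change — [razisiri]
  (4) Medial Vowel Deletion: [razisiri] → [razsri]
/gategvad/:
  (1) t-Assibilation: no change — [gategvad]
  (2) Final Vowel Raising: no change — [gategvad]
  (3) Nasal Assimilation: no change — [gategvad]
  (4) Medial Vowel Deletion: no change — [gategvad]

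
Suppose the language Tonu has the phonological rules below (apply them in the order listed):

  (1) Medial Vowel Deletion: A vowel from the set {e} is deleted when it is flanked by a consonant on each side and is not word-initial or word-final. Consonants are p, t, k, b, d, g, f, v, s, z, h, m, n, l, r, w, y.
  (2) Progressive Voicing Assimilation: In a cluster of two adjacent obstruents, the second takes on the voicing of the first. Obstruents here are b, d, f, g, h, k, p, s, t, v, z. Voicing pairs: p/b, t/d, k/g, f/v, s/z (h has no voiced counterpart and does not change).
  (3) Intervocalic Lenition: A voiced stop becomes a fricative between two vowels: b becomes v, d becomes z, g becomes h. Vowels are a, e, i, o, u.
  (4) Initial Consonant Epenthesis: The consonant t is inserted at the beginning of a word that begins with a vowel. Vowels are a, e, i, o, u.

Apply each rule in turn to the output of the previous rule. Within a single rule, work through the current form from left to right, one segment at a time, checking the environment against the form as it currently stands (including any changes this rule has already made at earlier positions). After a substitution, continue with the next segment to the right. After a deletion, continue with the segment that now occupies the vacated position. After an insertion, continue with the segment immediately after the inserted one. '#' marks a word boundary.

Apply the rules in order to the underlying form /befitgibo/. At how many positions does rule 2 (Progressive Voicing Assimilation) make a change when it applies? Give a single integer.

2

(1) Medial Vowel Deletion: [befitgibo] → [bfitgibo]
(2) Progressive Voicing Assimilation: [bfitgibo] → [bvitkibo]
(3) Intervocalic Lenition: [bvitkibo] → [bvitkivo]
(4) Initial Consonant Epenthesis: no change — [bvitkivo]
Rule 2 changed 2 position(s).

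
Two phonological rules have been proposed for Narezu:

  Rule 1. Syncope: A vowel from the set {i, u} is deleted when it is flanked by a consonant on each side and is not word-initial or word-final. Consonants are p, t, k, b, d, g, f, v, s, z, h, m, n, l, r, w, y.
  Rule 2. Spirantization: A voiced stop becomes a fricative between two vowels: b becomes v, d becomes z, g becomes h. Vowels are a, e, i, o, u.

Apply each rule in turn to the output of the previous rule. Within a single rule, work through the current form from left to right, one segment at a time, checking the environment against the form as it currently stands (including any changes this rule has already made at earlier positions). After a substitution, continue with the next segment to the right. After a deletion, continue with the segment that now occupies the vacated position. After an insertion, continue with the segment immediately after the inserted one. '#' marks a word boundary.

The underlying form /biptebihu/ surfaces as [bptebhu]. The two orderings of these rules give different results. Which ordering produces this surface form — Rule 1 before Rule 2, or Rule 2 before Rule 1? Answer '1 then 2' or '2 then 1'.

1 then 2

Order 1 then 2:
  1 Syncope: [biptebihu] → [bptebhu]
  2 Spirantization: no change — [bptebhu]
  result: [bptebhu]
Order 2 then 1:
  2 Spirantization: [biptebihu] → [biptevihu]
  1 Syncope: [biptevihu] → [bptevhu]
  result: [bptevhu]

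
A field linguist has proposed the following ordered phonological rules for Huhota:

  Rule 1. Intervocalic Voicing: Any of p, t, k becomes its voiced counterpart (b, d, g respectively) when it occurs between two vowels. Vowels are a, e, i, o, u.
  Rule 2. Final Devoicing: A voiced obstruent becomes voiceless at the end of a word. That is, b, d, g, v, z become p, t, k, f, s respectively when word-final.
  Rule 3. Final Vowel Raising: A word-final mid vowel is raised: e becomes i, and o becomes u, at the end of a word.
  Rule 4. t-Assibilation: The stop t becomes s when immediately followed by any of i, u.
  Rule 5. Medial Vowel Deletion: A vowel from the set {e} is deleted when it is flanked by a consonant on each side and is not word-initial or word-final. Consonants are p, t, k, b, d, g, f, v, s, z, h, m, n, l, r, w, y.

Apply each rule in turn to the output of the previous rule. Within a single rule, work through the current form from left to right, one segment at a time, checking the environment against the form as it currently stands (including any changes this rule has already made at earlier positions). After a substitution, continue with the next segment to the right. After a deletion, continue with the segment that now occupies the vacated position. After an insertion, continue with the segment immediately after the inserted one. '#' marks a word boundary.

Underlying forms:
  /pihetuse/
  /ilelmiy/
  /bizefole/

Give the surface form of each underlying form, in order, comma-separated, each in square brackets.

[pihdusi], [illmiy], [bizfoli]

/pihetuse/:
  Rule 1 Intervocalic Voicing: [pihetuse] → [piheduse]
  Rule 2 Final Devoicing: no change — [piheduse]
  Rule 3 Final Vowel Raising: [piheduse] → [pihedusi]
  Rule 4 t-Assibilation: no change — [pihedusi]
  Rule 5 Medial Vowel Deletion: [pihedusi] → [pihdusi]
/ilelmiy/:
  Rule 1 Intervocalic Voicing: no change — [ilelmiy]
  Rule 2 Final Devoicing: no change — [ilelmiy]
  Rule 3 Final Vowel Raising: no change — [ilelmiy]
  Rule 4 t-Assibilation: no change — [ilelmiy]
  Rule 5 Medial Vowel Deletion: [ilelmiy] → [illmiy]
/bizefole/:
  Rule 1 Intervocalic Voicing: no change — [bizefole]
  Rule 2 Final Devoicing: no change — [bizefole]
  Rule 3 Final Vowel Raising: [bizefole] → [bizefoli]
  Rule 4 t-Assibilation: no change — [bizefoli]
  Rule 5 Medial Vowel Deletion: [bizefoli] → [bizfoli]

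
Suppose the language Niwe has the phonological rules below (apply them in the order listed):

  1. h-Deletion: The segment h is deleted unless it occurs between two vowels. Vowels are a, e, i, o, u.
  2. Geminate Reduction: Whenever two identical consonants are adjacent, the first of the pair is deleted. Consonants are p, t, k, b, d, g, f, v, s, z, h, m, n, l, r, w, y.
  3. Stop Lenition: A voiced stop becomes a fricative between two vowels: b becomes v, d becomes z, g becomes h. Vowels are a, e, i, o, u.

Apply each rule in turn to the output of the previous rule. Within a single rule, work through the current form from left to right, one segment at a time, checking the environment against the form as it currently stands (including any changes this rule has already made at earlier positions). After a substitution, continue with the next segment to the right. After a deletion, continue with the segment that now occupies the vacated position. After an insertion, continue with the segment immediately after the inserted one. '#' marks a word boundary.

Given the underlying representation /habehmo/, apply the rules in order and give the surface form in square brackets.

1 h-Deletion: [habehmo] → [abemo]
2 Geminate Reduction: no change — [abemo]
3 Stop Lenition: [abemo] → [avemo]

[avemo]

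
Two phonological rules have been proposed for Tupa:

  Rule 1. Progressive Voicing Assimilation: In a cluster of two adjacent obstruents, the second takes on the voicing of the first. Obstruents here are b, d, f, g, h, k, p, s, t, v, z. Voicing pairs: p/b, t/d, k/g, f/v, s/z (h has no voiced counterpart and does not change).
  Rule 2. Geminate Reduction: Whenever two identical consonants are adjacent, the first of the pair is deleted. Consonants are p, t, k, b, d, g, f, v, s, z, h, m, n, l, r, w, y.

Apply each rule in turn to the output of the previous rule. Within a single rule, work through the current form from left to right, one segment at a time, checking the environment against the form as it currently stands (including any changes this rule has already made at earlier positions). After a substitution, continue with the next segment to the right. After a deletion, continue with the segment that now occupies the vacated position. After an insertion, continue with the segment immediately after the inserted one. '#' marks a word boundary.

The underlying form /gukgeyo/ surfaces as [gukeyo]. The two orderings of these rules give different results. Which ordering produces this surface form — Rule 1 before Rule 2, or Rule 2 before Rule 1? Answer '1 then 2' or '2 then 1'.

Order 1 then 2:
  1 Progressive Voicing Assimilation: [gukgeyo] → [gukkeyo]
  2 Geminate Reduction: [gukkeyo] → [gukeyo]
  result: [gukeyo]
Order 2 then 1:
  2 Geminate Reduction: no change — [gukgeyo]
  1 Progressive Voicing Assimilation: [gukgeyo] → [gukkeyo]
  result: [gukkeyo]

1 then 2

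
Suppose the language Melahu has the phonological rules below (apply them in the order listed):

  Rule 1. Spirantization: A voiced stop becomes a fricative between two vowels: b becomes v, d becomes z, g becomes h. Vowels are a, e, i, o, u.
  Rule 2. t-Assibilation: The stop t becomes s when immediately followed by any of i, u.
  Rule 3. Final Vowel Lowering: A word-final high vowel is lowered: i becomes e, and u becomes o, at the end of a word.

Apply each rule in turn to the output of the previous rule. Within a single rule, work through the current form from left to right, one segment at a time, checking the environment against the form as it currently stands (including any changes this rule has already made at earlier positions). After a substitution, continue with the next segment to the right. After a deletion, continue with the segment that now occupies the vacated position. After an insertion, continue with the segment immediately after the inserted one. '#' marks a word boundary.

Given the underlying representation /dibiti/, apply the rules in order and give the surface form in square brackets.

Rule 1 Spirantization: [dibiti] → [diviti]
Rule 2 t-Assibilation: [diviti] → [divisi]
Rule 3 Final Vowel Lowering: [divisi] → [divise]

[divise]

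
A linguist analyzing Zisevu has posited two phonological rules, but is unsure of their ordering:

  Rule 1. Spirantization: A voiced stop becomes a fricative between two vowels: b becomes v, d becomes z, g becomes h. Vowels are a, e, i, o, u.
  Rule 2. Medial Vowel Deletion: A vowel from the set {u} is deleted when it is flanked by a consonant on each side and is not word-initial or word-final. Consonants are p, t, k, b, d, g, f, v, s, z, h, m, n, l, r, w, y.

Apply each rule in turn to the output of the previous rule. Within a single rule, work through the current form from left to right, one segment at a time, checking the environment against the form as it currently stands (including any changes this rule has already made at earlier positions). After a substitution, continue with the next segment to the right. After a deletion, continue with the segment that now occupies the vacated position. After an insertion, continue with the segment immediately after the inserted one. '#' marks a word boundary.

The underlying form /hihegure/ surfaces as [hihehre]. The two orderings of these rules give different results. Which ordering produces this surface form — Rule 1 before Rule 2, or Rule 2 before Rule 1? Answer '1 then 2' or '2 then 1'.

Order 1 then 2:
  1 Spirantization: [hihegure] → [hihehure]
  2 Medial Vowel Deletion: [hihehure] → [hihehre]
  result: [hihehre]
Order 2 then 1:
  2 Medial Vowel Deletion: [hihegure] → [hihegre]
  1 Spirantization: no change — [hihegre]
  result: [hihegre]

1 then 2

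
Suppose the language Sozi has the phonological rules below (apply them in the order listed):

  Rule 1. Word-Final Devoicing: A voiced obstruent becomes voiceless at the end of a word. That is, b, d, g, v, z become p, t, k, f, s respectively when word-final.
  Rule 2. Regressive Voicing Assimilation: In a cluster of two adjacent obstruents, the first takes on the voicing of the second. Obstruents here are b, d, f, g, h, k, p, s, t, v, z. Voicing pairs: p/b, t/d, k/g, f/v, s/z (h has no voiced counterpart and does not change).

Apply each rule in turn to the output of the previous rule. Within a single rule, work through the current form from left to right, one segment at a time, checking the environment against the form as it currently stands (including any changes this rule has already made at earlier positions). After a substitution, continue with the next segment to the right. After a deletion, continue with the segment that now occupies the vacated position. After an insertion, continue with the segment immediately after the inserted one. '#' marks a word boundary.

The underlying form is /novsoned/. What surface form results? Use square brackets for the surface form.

[nofsonet]

Rule 1 Word-Final Devoicing: [novsoned] → [novsonet]
Rule 2 Regressive Voicing Assimilation: [novsonet] → [nofsonet]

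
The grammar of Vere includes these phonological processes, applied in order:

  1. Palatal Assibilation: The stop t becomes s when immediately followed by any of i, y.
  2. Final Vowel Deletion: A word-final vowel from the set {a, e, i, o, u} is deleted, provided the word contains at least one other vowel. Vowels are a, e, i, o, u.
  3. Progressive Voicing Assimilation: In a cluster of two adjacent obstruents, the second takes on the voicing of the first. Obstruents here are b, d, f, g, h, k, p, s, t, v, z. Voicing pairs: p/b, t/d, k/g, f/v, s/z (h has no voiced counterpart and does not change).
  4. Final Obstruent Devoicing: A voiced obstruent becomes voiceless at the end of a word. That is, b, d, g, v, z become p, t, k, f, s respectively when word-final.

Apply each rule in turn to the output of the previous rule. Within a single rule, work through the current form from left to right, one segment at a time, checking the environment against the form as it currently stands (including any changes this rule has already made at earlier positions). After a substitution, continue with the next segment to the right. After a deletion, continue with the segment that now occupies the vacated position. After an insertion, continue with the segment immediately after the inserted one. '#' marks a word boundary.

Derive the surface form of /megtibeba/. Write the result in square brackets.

1 Palatal Assibilation: [megtibeba] → [megsibeba]
2 Final Vowel Deletion: [megsibeba] → [megsibeb]
3 Progressive Voicing Assimilation: [megsibeb] → [megzibeb]
4 Final Obstruent Devoicing: [megzibeb] → [megzibep]

[megzibep]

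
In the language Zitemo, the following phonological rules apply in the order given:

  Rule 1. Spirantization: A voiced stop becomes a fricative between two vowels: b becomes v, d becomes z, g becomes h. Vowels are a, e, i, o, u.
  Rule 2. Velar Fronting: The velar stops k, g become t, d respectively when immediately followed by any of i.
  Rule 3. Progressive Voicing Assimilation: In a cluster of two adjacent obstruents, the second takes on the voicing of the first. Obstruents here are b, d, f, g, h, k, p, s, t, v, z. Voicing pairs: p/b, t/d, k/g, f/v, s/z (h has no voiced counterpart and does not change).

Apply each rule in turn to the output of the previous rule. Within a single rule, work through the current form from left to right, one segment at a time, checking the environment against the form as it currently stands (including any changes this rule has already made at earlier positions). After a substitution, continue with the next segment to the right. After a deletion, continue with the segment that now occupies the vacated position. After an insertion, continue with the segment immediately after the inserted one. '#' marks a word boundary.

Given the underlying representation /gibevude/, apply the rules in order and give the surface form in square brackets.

Rule 1 Spirantization: [gibevude] → [givevuze]
Rule 2 Velar Fronting: [givevuze] → [divevuze]
Rule 3 Progressive Voicing Assimilation: no change — [divevuze]

[divevuze]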